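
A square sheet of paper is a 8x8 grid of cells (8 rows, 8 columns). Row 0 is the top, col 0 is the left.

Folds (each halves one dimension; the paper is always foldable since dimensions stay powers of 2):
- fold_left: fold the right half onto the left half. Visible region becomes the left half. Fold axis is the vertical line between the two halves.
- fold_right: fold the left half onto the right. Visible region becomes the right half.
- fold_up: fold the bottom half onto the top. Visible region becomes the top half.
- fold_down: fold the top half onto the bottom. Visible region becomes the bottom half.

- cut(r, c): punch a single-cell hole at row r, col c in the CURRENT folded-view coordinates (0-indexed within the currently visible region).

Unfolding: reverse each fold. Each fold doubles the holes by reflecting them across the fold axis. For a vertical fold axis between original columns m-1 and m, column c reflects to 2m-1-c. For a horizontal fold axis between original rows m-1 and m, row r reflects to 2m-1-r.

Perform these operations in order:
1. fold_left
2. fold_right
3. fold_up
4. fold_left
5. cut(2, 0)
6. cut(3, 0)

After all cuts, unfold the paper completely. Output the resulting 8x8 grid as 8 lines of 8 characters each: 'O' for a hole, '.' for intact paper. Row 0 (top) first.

Op 1 fold_left: fold axis v@4; visible region now rows[0,8) x cols[0,4) = 8x4
Op 2 fold_right: fold axis v@2; visible region now rows[0,8) x cols[2,4) = 8x2
Op 3 fold_up: fold axis h@4; visible region now rows[0,4) x cols[2,4) = 4x2
Op 4 fold_left: fold axis v@3; visible region now rows[0,4) x cols[2,3) = 4x1
Op 5 cut(2, 0): punch at orig (2,2); cuts so far [(2, 2)]; region rows[0,4) x cols[2,3) = 4x1
Op 6 cut(3, 0): punch at orig (3,2); cuts so far [(2, 2), (3, 2)]; region rows[0,4) x cols[2,3) = 4x1
Unfold 1 (reflect across v@3): 4 holes -> [(2, 2), (2, 3), (3, 2), (3, 3)]
Unfold 2 (reflect across h@4): 8 holes -> [(2, 2), (2, 3), (3, 2), (3, 3), (4, 2), (4, 3), (5, 2), (5, 3)]
Unfold 3 (reflect across v@2): 16 holes -> [(2, 0), (2, 1), (2, 2), (2, 3), (3, 0), (3, 1), (3, 2), (3, 3), (4, 0), (4, 1), (4, 2), (4, 3), (5, 0), (5, 1), (5, 2), (5, 3)]
Unfold 4 (reflect across v@4): 32 holes -> [(2, 0), (2, 1), (2, 2), (2, 3), (2, 4), (2, 5), (2, 6), (2, 7), (3, 0), (3, 1), (3, 2), (3, 3), (3, 4), (3, 5), (3, 6), (3, 7), (4, 0), (4, 1), (4, 2), (4, 3), (4, 4), (4, 5), (4, 6), (4, 7), (5, 0), (5, 1), (5, 2), (5, 3), (5, 4), (5, 5), (5, 6), (5, 7)]

Answer: ........
........
OOOOOOOO
OOOOOOOO
OOOOOOOO
OOOOOOOO
........
........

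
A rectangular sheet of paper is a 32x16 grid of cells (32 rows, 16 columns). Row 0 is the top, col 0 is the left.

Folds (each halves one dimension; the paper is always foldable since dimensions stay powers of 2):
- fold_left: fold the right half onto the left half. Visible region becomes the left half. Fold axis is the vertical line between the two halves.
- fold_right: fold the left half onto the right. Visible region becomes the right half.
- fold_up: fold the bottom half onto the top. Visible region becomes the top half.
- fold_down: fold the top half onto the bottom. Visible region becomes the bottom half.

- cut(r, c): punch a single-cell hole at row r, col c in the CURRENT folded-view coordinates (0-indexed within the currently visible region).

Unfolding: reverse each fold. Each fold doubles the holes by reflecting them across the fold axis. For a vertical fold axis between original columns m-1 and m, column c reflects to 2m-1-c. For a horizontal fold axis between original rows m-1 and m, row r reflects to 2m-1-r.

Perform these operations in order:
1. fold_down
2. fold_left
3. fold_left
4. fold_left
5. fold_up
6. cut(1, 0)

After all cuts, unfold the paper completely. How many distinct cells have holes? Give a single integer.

Op 1 fold_down: fold axis h@16; visible region now rows[16,32) x cols[0,16) = 16x16
Op 2 fold_left: fold axis v@8; visible region now rows[16,32) x cols[0,8) = 16x8
Op 3 fold_left: fold axis v@4; visible region now rows[16,32) x cols[0,4) = 16x4
Op 4 fold_left: fold axis v@2; visible region now rows[16,32) x cols[0,2) = 16x2
Op 5 fold_up: fold axis h@24; visible region now rows[16,24) x cols[0,2) = 8x2
Op 6 cut(1, 0): punch at orig (17,0); cuts so far [(17, 0)]; region rows[16,24) x cols[0,2) = 8x2
Unfold 1 (reflect across h@24): 2 holes -> [(17, 0), (30, 0)]
Unfold 2 (reflect across v@2): 4 holes -> [(17, 0), (17, 3), (30, 0), (30, 3)]
Unfold 3 (reflect across v@4): 8 holes -> [(17, 0), (17, 3), (17, 4), (17, 7), (30, 0), (30, 3), (30, 4), (30, 7)]
Unfold 4 (reflect across v@8): 16 holes -> [(17, 0), (17, 3), (17, 4), (17, 7), (17, 8), (17, 11), (17, 12), (17, 15), (30, 0), (30, 3), (30, 4), (30, 7), (30, 8), (30, 11), (30, 12), (30, 15)]
Unfold 5 (reflect across h@16): 32 holes -> [(1, 0), (1, 3), (1, 4), (1, 7), (1, 8), (1, 11), (1, 12), (1, 15), (14, 0), (14, 3), (14, 4), (14, 7), (14, 8), (14, 11), (14, 12), (14, 15), (17, 0), (17, 3), (17, 4), (17, 7), (17, 8), (17, 11), (17, 12), (17, 15), (30, 0), (30, 3), (30, 4), (30, 7), (30, 8), (30, 11), (30, 12), (30, 15)]

Answer: 32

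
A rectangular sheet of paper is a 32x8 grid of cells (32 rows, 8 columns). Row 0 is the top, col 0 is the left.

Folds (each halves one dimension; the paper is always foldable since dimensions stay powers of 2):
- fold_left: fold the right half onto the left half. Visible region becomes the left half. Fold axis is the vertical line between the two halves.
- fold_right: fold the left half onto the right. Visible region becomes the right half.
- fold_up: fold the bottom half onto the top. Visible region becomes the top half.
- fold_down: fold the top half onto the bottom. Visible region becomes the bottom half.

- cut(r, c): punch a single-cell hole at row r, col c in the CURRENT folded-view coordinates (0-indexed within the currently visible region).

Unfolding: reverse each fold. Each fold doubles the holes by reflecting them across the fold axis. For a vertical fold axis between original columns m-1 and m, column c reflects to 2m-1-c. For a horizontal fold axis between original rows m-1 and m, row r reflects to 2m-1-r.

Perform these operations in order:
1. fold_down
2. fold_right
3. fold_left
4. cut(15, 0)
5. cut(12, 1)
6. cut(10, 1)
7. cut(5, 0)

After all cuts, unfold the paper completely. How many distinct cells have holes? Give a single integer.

Answer: 32

Derivation:
Op 1 fold_down: fold axis h@16; visible region now rows[16,32) x cols[0,8) = 16x8
Op 2 fold_right: fold axis v@4; visible region now rows[16,32) x cols[4,8) = 16x4
Op 3 fold_left: fold axis v@6; visible region now rows[16,32) x cols[4,6) = 16x2
Op 4 cut(15, 0): punch at orig (31,4); cuts so far [(31, 4)]; region rows[16,32) x cols[4,6) = 16x2
Op 5 cut(12, 1): punch at orig (28,5); cuts so far [(28, 5), (31, 4)]; region rows[16,32) x cols[4,6) = 16x2
Op 6 cut(10, 1): punch at orig (26,5); cuts so far [(26, 5), (28, 5), (31, 4)]; region rows[16,32) x cols[4,6) = 16x2
Op 7 cut(5, 0): punch at orig (21,4); cuts so far [(21, 4), (26, 5), (28, 5), (31, 4)]; region rows[16,32) x cols[4,6) = 16x2
Unfold 1 (reflect across v@6): 8 holes -> [(21, 4), (21, 7), (26, 5), (26, 6), (28, 5), (28, 6), (31, 4), (31, 7)]
Unfold 2 (reflect across v@4): 16 holes -> [(21, 0), (21, 3), (21, 4), (21, 7), (26, 1), (26, 2), (26, 5), (26, 6), (28, 1), (28, 2), (28, 5), (28, 6), (31, 0), (31, 3), (31, 4), (31, 7)]
Unfold 3 (reflect across h@16): 32 holes -> [(0, 0), (0, 3), (0, 4), (0, 7), (3, 1), (3, 2), (3, 5), (3, 6), (5, 1), (5, 2), (5, 5), (5, 6), (10, 0), (10, 3), (10, 4), (10, 7), (21, 0), (21, 3), (21, 4), (21, 7), (26, 1), (26, 2), (26, 5), (26, 6), (28, 1), (28, 2), (28, 5), (28, 6), (31, 0), (31, 3), (31, 4), (31, 7)]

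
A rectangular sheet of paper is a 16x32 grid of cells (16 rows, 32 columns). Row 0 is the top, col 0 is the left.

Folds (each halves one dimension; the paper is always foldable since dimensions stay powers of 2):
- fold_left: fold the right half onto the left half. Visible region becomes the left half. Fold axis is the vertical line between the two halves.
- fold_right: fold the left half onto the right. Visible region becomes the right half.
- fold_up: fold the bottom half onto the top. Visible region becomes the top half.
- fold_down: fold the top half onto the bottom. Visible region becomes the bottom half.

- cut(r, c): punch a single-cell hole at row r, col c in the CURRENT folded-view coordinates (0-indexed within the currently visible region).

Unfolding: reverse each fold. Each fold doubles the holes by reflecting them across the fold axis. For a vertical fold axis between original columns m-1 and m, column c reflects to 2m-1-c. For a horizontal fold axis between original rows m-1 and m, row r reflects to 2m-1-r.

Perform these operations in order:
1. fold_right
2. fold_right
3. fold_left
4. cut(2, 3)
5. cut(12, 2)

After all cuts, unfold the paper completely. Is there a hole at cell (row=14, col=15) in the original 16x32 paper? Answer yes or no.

Op 1 fold_right: fold axis v@16; visible region now rows[0,16) x cols[16,32) = 16x16
Op 2 fold_right: fold axis v@24; visible region now rows[0,16) x cols[24,32) = 16x8
Op 3 fold_left: fold axis v@28; visible region now rows[0,16) x cols[24,28) = 16x4
Op 4 cut(2, 3): punch at orig (2,27); cuts so far [(2, 27)]; region rows[0,16) x cols[24,28) = 16x4
Op 5 cut(12, 2): punch at orig (12,26); cuts so far [(2, 27), (12, 26)]; region rows[0,16) x cols[24,28) = 16x4
Unfold 1 (reflect across v@28): 4 holes -> [(2, 27), (2, 28), (12, 26), (12, 29)]
Unfold 2 (reflect across v@24): 8 holes -> [(2, 19), (2, 20), (2, 27), (2, 28), (12, 18), (12, 21), (12, 26), (12, 29)]
Unfold 3 (reflect across v@16): 16 holes -> [(2, 3), (2, 4), (2, 11), (2, 12), (2, 19), (2, 20), (2, 27), (2, 28), (12, 2), (12, 5), (12, 10), (12, 13), (12, 18), (12, 21), (12, 26), (12, 29)]
Holes: [(2, 3), (2, 4), (2, 11), (2, 12), (2, 19), (2, 20), (2, 27), (2, 28), (12, 2), (12, 5), (12, 10), (12, 13), (12, 18), (12, 21), (12, 26), (12, 29)]

Answer: no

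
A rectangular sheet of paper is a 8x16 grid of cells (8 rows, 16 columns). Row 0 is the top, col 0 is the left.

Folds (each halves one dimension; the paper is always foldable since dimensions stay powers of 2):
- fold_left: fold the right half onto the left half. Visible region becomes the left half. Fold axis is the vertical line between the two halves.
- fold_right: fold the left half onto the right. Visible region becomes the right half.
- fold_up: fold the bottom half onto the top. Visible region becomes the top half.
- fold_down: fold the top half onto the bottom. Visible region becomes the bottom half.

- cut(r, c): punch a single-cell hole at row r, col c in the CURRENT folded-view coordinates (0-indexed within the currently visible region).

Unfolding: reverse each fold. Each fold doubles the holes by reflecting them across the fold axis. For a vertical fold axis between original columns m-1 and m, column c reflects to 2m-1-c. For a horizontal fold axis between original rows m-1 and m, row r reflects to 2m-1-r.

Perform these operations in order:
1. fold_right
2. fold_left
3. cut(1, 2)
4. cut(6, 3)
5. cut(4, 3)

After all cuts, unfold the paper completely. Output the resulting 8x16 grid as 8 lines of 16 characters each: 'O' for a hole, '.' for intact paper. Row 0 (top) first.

Answer: ................
..O..O....O..O..
................
................
...OO......OO...
................
...OO......OO...
................

Derivation:
Op 1 fold_right: fold axis v@8; visible region now rows[0,8) x cols[8,16) = 8x8
Op 2 fold_left: fold axis v@12; visible region now rows[0,8) x cols[8,12) = 8x4
Op 3 cut(1, 2): punch at orig (1,10); cuts so far [(1, 10)]; region rows[0,8) x cols[8,12) = 8x4
Op 4 cut(6, 3): punch at orig (6,11); cuts so far [(1, 10), (6, 11)]; region rows[0,8) x cols[8,12) = 8x4
Op 5 cut(4, 3): punch at orig (4,11); cuts so far [(1, 10), (4, 11), (6, 11)]; region rows[0,8) x cols[8,12) = 8x4
Unfold 1 (reflect across v@12): 6 holes -> [(1, 10), (1, 13), (4, 11), (4, 12), (6, 11), (6, 12)]
Unfold 2 (reflect across v@8): 12 holes -> [(1, 2), (1, 5), (1, 10), (1, 13), (4, 3), (4, 4), (4, 11), (4, 12), (6, 3), (6, 4), (6, 11), (6, 12)]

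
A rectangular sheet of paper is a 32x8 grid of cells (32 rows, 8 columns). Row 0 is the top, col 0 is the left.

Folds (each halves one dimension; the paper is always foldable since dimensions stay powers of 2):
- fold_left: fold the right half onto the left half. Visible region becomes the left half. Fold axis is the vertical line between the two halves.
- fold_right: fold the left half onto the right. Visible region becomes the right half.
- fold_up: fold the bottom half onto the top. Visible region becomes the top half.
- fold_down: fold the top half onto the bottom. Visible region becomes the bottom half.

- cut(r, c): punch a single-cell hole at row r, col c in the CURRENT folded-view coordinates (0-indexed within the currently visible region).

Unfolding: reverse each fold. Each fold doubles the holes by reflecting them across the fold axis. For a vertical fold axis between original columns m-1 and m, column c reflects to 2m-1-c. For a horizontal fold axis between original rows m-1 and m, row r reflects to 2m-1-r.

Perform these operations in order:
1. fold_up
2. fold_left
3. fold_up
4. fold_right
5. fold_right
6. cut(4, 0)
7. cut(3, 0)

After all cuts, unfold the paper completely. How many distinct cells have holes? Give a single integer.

Op 1 fold_up: fold axis h@16; visible region now rows[0,16) x cols[0,8) = 16x8
Op 2 fold_left: fold axis v@4; visible region now rows[0,16) x cols[0,4) = 16x4
Op 3 fold_up: fold axis h@8; visible region now rows[0,8) x cols[0,4) = 8x4
Op 4 fold_right: fold axis v@2; visible region now rows[0,8) x cols[2,4) = 8x2
Op 5 fold_right: fold axis v@3; visible region now rows[0,8) x cols[3,4) = 8x1
Op 6 cut(4, 0): punch at orig (4,3); cuts so far [(4, 3)]; region rows[0,8) x cols[3,4) = 8x1
Op 7 cut(3, 0): punch at orig (3,3); cuts so far [(3, 3), (4, 3)]; region rows[0,8) x cols[3,4) = 8x1
Unfold 1 (reflect across v@3): 4 holes -> [(3, 2), (3, 3), (4, 2), (4, 3)]
Unfold 2 (reflect across v@2): 8 holes -> [(3, 0), (3, 1), (3, 2), (3, 3), (4, 0), (4, 1), (4, 2), (4, 3)]
Unfold 3 (reflect across h@8): 16 holes -> [(3, 0), (3, 1), (3, 2), (3, 3), (4, 0), (4, 1), (4, 2), (4, 3), (11, 0), (11, 1), (11, 2), (11, 3), (12, 0), (12, 1), (12, 2), (12, 3)]
Unfold 4 (reflect across v@4): 32 holes -> [(3, 0), (3, 1), (3, 2), (3, 3), (3, 4), (3, 5), (3, 6), (3, 7), (4, 0), (4, 1), (4, 2), (4, 3), (4, 4), (4, 5), (4, 6), (4, 7), (11, 0), (11, 1), (11, 2), (11, 3), (11, 4), (11, 5), (11, 6), (11, 7), (12, 0), (12, 1), (12, 2), (12, 3), (12, 4), (12, 5), (12, 6), (12, 7)]
Unfold 5 (reflect across h@16): 64 holes -> [(3, 0), (3, 1), (3, 2), (3, 3), (3, 4), (3, 5), (3, 6), (3, 7), (4, 0), (4, 1), (4, 2), (4, 3), (4, 4), (4, 5), (4, 6), (4, 7), (11, 0), (11, 1), (11, 2), (11, 3), (11, 4), (11, 5), (11, 6), (11, 7), (12, 0), (12, 1), (12, 2), (12, 3), (12, 4), (12, 5), (12, 6), (12, 7), (19, 0), (19, 1), (19, 2), (19, 3), (19, 4), (19, 5), (19, 6), (19, 7), (20, 0), (20, 1), (20, 2), (20, 3), (20, 4), (20, 5), (20, 6), (20, 7), (27, 0), (27, 1), (27, 2), (27, 3), (27, 4), (27, 5), (27, 6), (27, 7), (28, 0), (28, 1), (28, 2), (28, 3), (28, 4), (28, 5), (28, 6), (28, 7)]

Answer: 64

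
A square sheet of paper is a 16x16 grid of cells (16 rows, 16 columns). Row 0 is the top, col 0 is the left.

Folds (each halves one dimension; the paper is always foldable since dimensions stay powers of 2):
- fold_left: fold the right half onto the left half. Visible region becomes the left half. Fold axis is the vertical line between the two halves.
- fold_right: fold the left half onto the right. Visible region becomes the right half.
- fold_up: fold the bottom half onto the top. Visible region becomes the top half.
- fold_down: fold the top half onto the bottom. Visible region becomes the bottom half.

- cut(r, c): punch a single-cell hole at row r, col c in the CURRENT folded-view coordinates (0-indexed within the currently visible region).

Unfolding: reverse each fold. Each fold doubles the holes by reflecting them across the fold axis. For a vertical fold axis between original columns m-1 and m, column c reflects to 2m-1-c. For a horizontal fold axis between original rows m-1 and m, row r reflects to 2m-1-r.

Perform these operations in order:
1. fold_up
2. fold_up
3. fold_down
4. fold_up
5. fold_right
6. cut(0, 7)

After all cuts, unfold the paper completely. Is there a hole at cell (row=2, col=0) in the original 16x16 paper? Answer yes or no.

Answer: yes

Derivation:
Op 1 fold_up: fold axis h@8; visible region now rows[0,8) x cols[0,16) = 8x16
Op 2 fold_up: fold axis h@4; visible region now rows[0,4) x cols[0,16) = 4x16
Op 3 fold_down: fold axis h@2; visible region now rows[2,4) x cols[0,16) = 2x16
Op 4 fold_up: fold axis h@3; visible region now rows[2,3) x cols[0,16) = 1x16
Op 5 fold_right: fold axis v@8; visible region now rows[2,3) x cols[8,16) = 1x8
Op 6 cut(0, 7): punch at orig (2,15); cuts so far [(2, 15)]; region rows[2,3) x cols[8,16) = 1x8
Unfold 1 (reflect across v@8): 2 holes -> [(2, 0), (2, 15)]
Unfold 2 (reflect across h@3): 4 holes -> [(2, 0), (2, 15), (3, 0), (3, 15)]
Unfold 3 (reflect across h@2): 8 holes -> [(0, 0), (0, 15), (1, 0), (1, 15), (2, 0), (2, 15), (3, 0), (3, 15)]
Unfold 4 (reflect across h@4): 16 holes -> [(0, 0), (0, 15), (1, 0), (1, 15), (2, 0), (2, 15), (3, 0), (3, 15), (4, 0), (4, 15), (5, 0), (5, 15), (6, 0), (6, 15), (7, 0), (7, 15)]
Unfold 5 (reflect across h@8): 32 holes -> [(0, 0), (0, 15), (1, 0), (1, 15), (2, 0), (2, 15), (3, 0), (3, 15), (4, 0), (4, 15), (5, 0), (5, 15), (6, 0), (6, 15), (7, 0), (7, 15), (8, 0), (8, 15), (9, 0), (9, 15), (10, 0), (10, 15), (11, 0), (11, 15), (12, 0), (12, 15), (13, 0), (13, 15), (14, 0), (14, 15), (15, 0), (15, 15)]
Holes: [(0, 0), (0, 15), (1, 0), (1, 15), (2, 0), (2, 15), (3, 0), (3, 15), (4, 0), (4, 15), (5, 0), (5, 15), (6, 0), (6, 15), (7, 0), (7, 15), (8, 0), (8, 15), (9, 0), (9, 15), (10, 0), (10, 15), (11, 0), (11, 15), (12, 0), (12, 15), (13, 0), (13, 15), (14, 0), (14, 15), (15, 0), (15, 15)]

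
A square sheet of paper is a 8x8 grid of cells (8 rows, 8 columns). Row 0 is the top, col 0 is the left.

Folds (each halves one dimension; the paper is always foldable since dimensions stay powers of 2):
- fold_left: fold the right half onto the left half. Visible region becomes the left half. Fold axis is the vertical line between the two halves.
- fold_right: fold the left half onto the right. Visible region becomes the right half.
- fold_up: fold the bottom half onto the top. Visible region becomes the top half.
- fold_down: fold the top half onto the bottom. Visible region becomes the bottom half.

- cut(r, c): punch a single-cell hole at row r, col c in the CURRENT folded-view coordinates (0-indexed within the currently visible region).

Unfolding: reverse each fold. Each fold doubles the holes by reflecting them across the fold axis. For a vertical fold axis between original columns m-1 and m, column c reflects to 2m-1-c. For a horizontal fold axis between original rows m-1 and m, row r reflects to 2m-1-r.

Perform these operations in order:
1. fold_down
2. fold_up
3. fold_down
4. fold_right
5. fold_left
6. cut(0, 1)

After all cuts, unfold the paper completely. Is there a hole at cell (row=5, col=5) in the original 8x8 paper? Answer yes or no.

Answer: yes

Derivation:
Op 1 fold_down: fold axis h@4; visible region now rows[4,8) x cols[0,8) = 4x8
Op 2 fold_up: fold axis h@6; visible region now rows[4,6) x cols[0,8) = 2x8
Op 3 fold_down: fold axis h@5; visible region now rows[5,6) x cols[0,8) = 1x8
Op 4 fold_right: fold axis v@4; visible region now rows[5,6) x cols[4,8) = 1x4
Op 5 fold_left: fold axis v@6; visible region now rows[5,6) x cols[4,6) = 1x2
Op 6 cut(0, 1): punch at orig (5,5); cuts so far [(5, 5)]; region rows[5,6) x cols[4,6) = 1x2
Unfold 1 (reflect across v@6): 2 holes -> [(5, 5), (5, 6)]
Unfold 2 (reflect across v@4): 4 holes -> [(5, 1), (5, 2), (5, 5), (5, 6)]
Unfold 3 (reflect across h@5): 8 holes -> [(4, 1), (4, 2), (4, 5), (4, 6), (5, 1), (5, 2), (5, 5), (5, 6)]
Unfold 4 (reflect across h@6): 16 holes -> [(4, 1), (4, 2), (4, 5), (4, 6), (5, 1), (5, 2), (5, 5), (5, 6), (6, 1), (6, 2), (6, 5), (6, 6), (7, 1), (7, 2), (7, 5), (7, 6)]
Unfold 5 (reflect across h@4): 32 holes -> [(0, 1), (0, 2), (0, 5), (0, 6), (1, 1), (1, 2), (1, 5), (1, 6), (2, 1), (2, 2), (2, 5), (2, 6), (3, 1), (3, 2), (3, 5), (3, 6), (4, 1), (4, 2), (4, 5), (4, 6), (5, 1), (5, 2), (5, 5), (5, 6), (6, 1), (6, 2), (6, 5), (6, 6), (7, 1), (7, 2), (7, 5), (7, 6)]
Holes: [(0, 1), (0, 2), (0, 5), (0, 6), (1, 1), (1, 2), (1, 5), (1, 6), (2, 1), (2, 2), (2, 5), (2, 6), (3, 1), (3, 2), (3, 5), (3, 6), (4, 1), (4, 2), (4, 5), (4, 6), (5, 1), (5, 2), (5, 5), (5, 6), (6, 1), (6, 2), (6, 5), (6, 6), (7, 1), (7, 2), (7, 5), (7, 6)]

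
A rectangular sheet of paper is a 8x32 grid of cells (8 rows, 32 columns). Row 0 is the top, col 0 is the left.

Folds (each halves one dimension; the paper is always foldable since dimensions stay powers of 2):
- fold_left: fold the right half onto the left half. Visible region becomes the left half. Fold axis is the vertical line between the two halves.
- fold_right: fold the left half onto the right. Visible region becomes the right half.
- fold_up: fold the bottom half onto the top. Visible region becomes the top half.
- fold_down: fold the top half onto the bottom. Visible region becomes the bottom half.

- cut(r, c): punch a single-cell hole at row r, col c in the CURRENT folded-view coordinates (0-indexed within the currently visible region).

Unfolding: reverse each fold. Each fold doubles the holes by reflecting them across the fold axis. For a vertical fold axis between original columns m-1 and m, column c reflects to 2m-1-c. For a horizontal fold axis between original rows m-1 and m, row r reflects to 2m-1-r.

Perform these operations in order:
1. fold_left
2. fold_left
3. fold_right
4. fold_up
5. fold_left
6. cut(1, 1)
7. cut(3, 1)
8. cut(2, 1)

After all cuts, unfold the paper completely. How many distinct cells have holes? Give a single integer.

Op 1 fold_left: fold axis v@16; visible region now rows[0,8) x cols[0,16) = 8x16
Op 2 fold_left: fold axis v@8; visible region now rows[0,8) x cols[0,8) = 8x8
Op 3 fold_right: fold axis v@4; visible region now rows[0,8) x cols[4,8) = 8x4
Op 4 fold_up: fold axis h@4; visible region now rows[0,4) x cols[4,8) = 4x4
Op 5 fold_left: fold axis v@6; visible region now rows[0,4) x cols[4,6) = 4x2
Op 6 cut(1, 1): punch at orig (1,5); cuts so far [(1, 5)]; region rows[0,4) x cols[4,6) = 4x2
Op 7 cut(3, 1): punch at orig (3,5); cuts so far [(1, 5), (3, 5)]; region rows[0,4) x cols[4,6) = 4x2
Op 8 cut(2, 1): punch at orig (2,5); cuts so far [(1, 5), (2, 5), (3, 5)]; region rows[0,4) x cols[4,6) = 4x2
Unfold 1 (reflect across v@6): 6 holes -> [(1, 5), (1, 6), (2, 5), (2, 6), (3, 5), (3, 6)]
Unfold 2 (reflect across h@4): 12 holes -> [(1, 5), (1, 6), (2, 5), (2, 6), (3, 5), (3, 6), (4, 5), (4, 6), (5, 5), (5, 6), (6, 5), (6, 6)]
Unfold 3 (reflect across v@4): 24 holes -> [(1, 1), (1, 2), (1, 5), (1, 6), (2, 1), (2, 2), (2, 5), (2, 6), (3, 1), (3, 2), (3, 5), (3, 6), (4, 1), (4, 2), (4, 5), (4, 6), (5, 1), (5, 2), (5, 5), (5, 6), (6, 1), (6, 2), (6, 5), (6, 6)]
Unfold 4 (reflect across v@8): 48 holes -> [(1, 1), (1, 2), (1, 5), (1, 6), (1, 9), (1, 10), (1, 13), (1, 14), (2, 1), (2, 2), (2, 5), (2, 6), (2, 9), (2, 10), (2, 13), (2, 14), (3, 1), (3, 2), (3, 5), (3, 6), (3, 9), (3, 10), (3, 13), (3, 14), (4, 1), (4, 2), (4, 5), (4, 6), (4, 9), (4, 10), (4, 13), (4, 14), (5, 1), (5, 2), (5, 5), (5, 6), (5, 9), (5, 10), (5, 13), (5, 14), (6, 1), (6, 2), (6, 5), (6, 6), (6, 9), (6, 10), (6, 13), (6, 14)]
Unfold 5 (reflect across v@16): 96 holes -> [(1, 1), (1, 2), (1, 5), (1, 6), (1, 9), (1, 10), (1, 13), (1, 14), (1, 17), (1, 18), (1, 21), (1, 22), (1, 25), (1, 26), (1, 29), (1, 30), (2, 1), (2, 2), (2, 5), (2, 6), (2, 9), (2, 10), (2, 13), (2, 14), (2, 17), (2, 18), (2, 21), (2, 22), (2, 25), (2, 26), (2, 29), (2, 30), (3, 1), (3, 2), (3, 5), (3, 6), (3, 9), (3, 10), (3, 13), (3, 14), (3, 17), (3, 18), (3, 21), (3, 22), (3, 25), (3, 26), (3, 29), (3, 30), (4, 1), (4, 2), (4, 5), (4, 6), (4, 9), (4, 10), (4, 13), (4, 14), (4, 17), (4, 18), (4, 21), (4, 22), (4, 25), (4, 26), (4, 29), (4, 30), (5, 1), (5, 2), (5, 5), (5, 6), (5, 9), (5, 10), (5, 13), (5, 14), (5, 17), (5, 18), (5, 21), (5, 22), (5, 25), (5, 26), (5, 29), (5, 30), (6, 1), (6, 2), (6, 5), (6, 6), (6, 9), (6, 10), (6, 13), (6, 14), (6, 17), (6, 18), (6, 21), (6, 22), (6, 25), (6, 26), (6, 29), (6, 30)]

Answer: 96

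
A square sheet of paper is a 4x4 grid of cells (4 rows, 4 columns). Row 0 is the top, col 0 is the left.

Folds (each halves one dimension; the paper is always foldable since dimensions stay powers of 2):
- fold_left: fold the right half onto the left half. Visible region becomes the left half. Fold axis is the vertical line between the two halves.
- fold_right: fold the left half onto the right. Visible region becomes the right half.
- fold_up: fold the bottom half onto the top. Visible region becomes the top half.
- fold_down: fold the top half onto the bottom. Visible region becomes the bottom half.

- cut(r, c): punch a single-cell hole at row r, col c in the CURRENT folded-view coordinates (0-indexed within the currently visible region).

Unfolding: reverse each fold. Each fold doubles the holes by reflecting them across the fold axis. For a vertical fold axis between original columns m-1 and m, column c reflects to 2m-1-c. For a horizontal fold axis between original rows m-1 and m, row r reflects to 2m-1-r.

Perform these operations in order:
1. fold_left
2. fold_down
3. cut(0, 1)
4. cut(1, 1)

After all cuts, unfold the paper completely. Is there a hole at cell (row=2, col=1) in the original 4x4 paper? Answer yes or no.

Answer: yes

Derivation:
Op 1 fold_left: fold axis v@2; visible region now rows[0,4) x cols[0,2) = 4x2
Op 2 fold_down: fold axis h@2; visible region now rows[2,4) x cols[0,2) = 2x2
Op 3 cut(0, 1): punch at orig (2,1); cuts so far [(2, 1)]; region rows[2,4) x cols[0,2) = 2x2
Op 4 cut(1, 1): punch at orig (3,1); cuts so far [(2, 1), (3, 1)]; region rows[2,4) x cols[0,2) = 2x2
Unfold 1 (reflect across h@2): 4 holes -> [(0, 1), (1, 1), (2, 1), (3, 1)]
Unfold 2 (reflect across v@2): 8 holes -> [(0, 1), (0, 2), (1, 1), (1, 2), (2, 1), (2, 2), (3, 1), (3, 2)]
Holes: [(0, 1), (0, 2), (1, 1), (1, 2), (2, 1), (2, 2), (3, 1), (3, 2)]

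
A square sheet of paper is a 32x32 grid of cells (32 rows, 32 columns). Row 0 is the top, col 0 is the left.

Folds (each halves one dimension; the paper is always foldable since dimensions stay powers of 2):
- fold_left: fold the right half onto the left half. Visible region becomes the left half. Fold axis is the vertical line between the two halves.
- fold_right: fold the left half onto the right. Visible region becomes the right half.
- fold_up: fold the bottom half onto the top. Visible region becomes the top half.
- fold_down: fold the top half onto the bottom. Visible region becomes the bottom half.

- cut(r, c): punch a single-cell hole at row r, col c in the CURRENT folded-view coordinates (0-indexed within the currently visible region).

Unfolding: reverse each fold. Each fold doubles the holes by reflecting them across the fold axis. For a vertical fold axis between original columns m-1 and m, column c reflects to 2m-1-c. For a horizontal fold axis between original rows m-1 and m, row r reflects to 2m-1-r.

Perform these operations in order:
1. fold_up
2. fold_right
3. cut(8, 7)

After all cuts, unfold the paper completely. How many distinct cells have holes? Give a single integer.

Op 1 fold_up: fold axis h@16; visible region now rows[0,16) x cols[0,32) = 16x32
Op 2 fold_right: fold axis v@16; visible region now rows[0,16) x cols[16,32) = 16x16
Op 3 cut(8, 7): punch at orig (8,23); cuts so far [(8, 23)]; region rows[0,16) x cols[16,32) = 16x16
Unfold 1 (reflect across v@16): 2 holes -> [(8, 8), (8, 23)]
Unfold 2 (reflect across h@16): 4 holes -> [(8, 8), (8, 23), (23, 8), (23, 23)]

Answer: 4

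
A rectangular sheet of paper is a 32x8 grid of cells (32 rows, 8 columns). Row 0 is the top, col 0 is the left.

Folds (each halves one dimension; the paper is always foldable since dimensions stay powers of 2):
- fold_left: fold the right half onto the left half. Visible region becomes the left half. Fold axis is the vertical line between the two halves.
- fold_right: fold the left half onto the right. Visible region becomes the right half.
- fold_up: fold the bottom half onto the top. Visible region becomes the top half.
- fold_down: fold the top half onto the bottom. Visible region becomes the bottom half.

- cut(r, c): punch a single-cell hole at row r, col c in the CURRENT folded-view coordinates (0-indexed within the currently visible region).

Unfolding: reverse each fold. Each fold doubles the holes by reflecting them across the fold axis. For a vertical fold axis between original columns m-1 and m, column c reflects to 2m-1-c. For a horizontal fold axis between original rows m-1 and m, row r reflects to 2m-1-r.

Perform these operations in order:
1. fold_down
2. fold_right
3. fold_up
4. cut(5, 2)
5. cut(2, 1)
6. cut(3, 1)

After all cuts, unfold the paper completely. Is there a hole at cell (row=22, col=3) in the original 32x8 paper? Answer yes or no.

Op 1 fold_down: fold axis h@16; visible region now rows[16,32) x cols[0,8) = 16x8
Op 2 fold_right: fold axis v@4; visible region now rows[16,32) x cols[4,8) = 16x4
Op 3 fold_up: fold axis h@24; visible region now rows[16,24) x cols[4,8) = 8x4
Op 4 cut(5, 2): punch at orig (21,6); cuts so far [(21, 6)]; region rows[16,24) x cols[4,8) = 8x4
Op 5 cut(2, 1): punch at orig (18,5); cuts so far [(18, 5), (21, 6)]; region rows[16,24) x cols[4,8) = 8x4
Op 6 cut(3, 1): punch at orig (19,5); cuts so far [(18, 5), (19, 5), (21, 6)]; region rows[16,24) x cols[4,8) = 8x4
Unfold 1 (reflect across h@24): 6 holes -> [(18, 5), (19, 5), (21, 6), (26, 6), (28, 5), (29, 5)]
Unfold 2 (reflect across v@4): 12 holes -> [(18, 2), (18, 5), (19, 2), (19, 5), (21, 1), (21, 6), (26, 1), (26, 6), (28, 2), (28, 5), (29, 2), (29, 5)]
Unfold 3 (reflect across h@16): 24 holes -> [(2, 2), (2, 5), (3, 2), (3, 5), (5, 1), (5, 6), (10, 1), (10, 6), (12, 2), (12, 5), (13, 2), (13, 5), (18, 2), (18, 5), (19, 2), (19, 5), (21, 1), (21, 6), (26, 1), (26, 6), (28, 2), (28, 5), (29, 2), (29, 5)]
Holes: [(2, 2), (2, 5), (3, 2), (3, 5), (5, 1), (5, 6), (10, 1), (10, 6), (12, 2), (12, 5), (13, 2), (13, 5), (18, 2), (18, 5), (19, 2), (19, 5), (21, 1), (21, 6), (26, 1), (26, 6), (28, 2), (28, 5), (29, 2), (29, 5)]

Answer: no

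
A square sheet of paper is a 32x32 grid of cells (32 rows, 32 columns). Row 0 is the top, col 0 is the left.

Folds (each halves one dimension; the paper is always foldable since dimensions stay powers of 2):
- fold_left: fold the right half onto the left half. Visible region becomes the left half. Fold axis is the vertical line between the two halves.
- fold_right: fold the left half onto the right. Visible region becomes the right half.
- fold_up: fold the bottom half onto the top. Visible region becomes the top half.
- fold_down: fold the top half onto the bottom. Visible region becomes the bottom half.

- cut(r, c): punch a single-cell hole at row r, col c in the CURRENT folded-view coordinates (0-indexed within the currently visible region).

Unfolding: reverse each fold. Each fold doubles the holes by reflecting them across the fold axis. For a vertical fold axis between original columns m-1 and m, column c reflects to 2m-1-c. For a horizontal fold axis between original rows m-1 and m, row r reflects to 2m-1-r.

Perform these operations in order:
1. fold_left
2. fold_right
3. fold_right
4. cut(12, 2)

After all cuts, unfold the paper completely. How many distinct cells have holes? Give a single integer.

Op 1 fold_left: fold axis v@16; visible region now rows[0,32) x cols[0,16) = 32x16
Op 2 fold_right: fold axis v@8; visible region now rows[0,32) x cols[8,16) = 32x8
Op 3 fold_right: fold axis v@12; visible region now rows[0,32) x cols[12,16) = 32x4
Op 4 cut(12, 2): punch at orig (12,14); cuts so far [(12, 14)]; region rows[0,32) x cols[12,16) = 32x4
Unfold 1 (reflect across v@12): 2 holes -> [(12, 9), (12, 14)]
Unfold 2 (reflect across v@8): 4 holes -> [(12, 1), (12, 6), (12, 9), (12, 14)]
Unfold 3 (reflect across v@16): 8 holes -> [(12, 1), (12, 6), (12, 9), (12, 14), (12, 17), (12, 22), (12, 25), (12, 30)]

Answer: 8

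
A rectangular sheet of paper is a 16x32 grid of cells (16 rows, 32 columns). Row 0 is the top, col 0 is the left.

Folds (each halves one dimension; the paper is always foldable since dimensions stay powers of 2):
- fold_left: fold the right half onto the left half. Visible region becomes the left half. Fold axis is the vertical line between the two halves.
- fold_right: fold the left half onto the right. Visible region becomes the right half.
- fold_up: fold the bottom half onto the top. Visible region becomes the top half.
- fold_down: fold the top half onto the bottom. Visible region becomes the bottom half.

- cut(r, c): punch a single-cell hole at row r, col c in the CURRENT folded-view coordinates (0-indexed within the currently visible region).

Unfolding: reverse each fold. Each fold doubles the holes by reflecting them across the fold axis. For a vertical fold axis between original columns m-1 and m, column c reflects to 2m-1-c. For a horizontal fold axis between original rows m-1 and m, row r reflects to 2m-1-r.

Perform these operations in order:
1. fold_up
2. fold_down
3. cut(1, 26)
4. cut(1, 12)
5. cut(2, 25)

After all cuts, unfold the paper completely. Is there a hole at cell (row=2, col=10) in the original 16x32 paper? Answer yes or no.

Answer: no

Derivation:
Op 1 fold_up: fold axis h@8; visible region now rows[0,8) x cols[0,32) = 8x32
Op 2 fold_down: fold axis h@4; visible region now rows[4,8) x cols[0,32) = 4x32
Op 3 cut(1, 26): punch at orig (5,26); cuts so far [(5, 26)]; region rows[4,8) x cols[0,32) = 4x32
Op 4 cut(1, 12): punch at orig (5,12); cuts so far [(5, 12), (5, 26)]; region rows[4,8) x cols[0,32) = 4x32
Op 5 cut(2, 25): punch at orig (6,25); cuts so far [(5, 12), (5, 26), (6, 25)]; region rows[4,8) x cols[0,32) = 4x32
Unfold 1 (reflect across h@4): 6 holes -> [(1, 25), (2, 12), (2, 26), (5, 12), (5, 26), (6, 25)]
Unfold 2 (reflect across h@8): 12 holes -> [(1, 25), (2, 12), (2, 26), (5, 12), (5, 26), (6, 25), (9, 25), (10, 12), (10, 26), (13, 12), (13, 26), (14, 25)]
Holes: [(1, 25), (2, 12), (2, 26), (5, 12), (5, 26), (6, 25), (9, 25), (10, 12), (10, 26), (13, 12), (13, 26), (14, 25)]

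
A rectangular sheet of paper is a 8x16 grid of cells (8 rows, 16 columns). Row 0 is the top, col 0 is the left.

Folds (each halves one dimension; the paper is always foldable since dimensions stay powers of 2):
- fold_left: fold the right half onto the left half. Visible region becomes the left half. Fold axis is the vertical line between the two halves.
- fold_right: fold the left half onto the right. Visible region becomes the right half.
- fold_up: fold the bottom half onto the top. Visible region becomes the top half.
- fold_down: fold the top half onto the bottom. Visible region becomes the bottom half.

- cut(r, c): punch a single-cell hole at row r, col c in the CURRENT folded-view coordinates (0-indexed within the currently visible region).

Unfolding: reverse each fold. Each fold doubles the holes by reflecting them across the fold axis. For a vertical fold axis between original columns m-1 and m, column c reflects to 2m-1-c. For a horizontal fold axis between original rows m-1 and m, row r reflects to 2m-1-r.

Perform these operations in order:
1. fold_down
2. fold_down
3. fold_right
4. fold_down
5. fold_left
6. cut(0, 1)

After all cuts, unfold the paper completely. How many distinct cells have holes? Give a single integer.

Op 1 fold_down: fold axis h@4; visible region now rows[4,8) x cols[0,16) = 4x16
Op 2 fold_down: fold axis h@6; visible region now rows[6,8) x cols[0,16) = 2x16
Op 3 fold_right: fold axis v@8; visible region now rows[6,8) x cols[8,16) = 2x8
Op 4 fold_down: fold axis h@7; visible region now rows[7,8) x cols[8,16) = 1x8
Op 5 fold_left: fold axis v@12; visible region now rows[7,8) x cols[8,12) = 1x4
Op 6 cut(0, 1): punch at orig (7,9); cuts so far [(7, 9)]; region rows[7,8) x cols[8,12) = 1x4
Unfold 1 (reflect across v@12): 2 holes -> [(7, 9), (7, 14)]
Unfold 2 (reflect across h@7): 4 holes -> [(6, 9), (6, 14), (7, 9), (7, 14)]
Unfold 3 (reflect across v@8): 8 holes -> [(6, 1), (6, 6), (6, 9), (6, 14), (7, 1), (7, 6), (7, 9), (7, 14)]
Unfold 4 (reflect across h@6): 16 holes -> [(4, 1), (4, 6), (4, 9), (4, 14), (5, 1), (5, 6), (5, 9), (5, 14), (6, 1), (6, 6), (6, 9), (6, 14), (7, 1), (7, 6), (7, 9), (7, 14)]
Unfold 5 (reflect across h@4): 32 holes -> [(0, 1), (0, 6), (0, 9), (0, 14), (1, 1), (1, 6), (1, 9), (1, 14), (2, 1), (2, 6), (2, 9), (2, 14), (3, 1), (3, 6), (3, 9), (3, 14), (4, 1), (4, 6), (4, 9), (4, 14), (5, 1), (5, 6), (5, 9), (5, 14), (6, 1), (6, 6), (6, 9), (6, 14), (7, 1), (7, 6), (7, 9), (7, 14)]

Answer: 32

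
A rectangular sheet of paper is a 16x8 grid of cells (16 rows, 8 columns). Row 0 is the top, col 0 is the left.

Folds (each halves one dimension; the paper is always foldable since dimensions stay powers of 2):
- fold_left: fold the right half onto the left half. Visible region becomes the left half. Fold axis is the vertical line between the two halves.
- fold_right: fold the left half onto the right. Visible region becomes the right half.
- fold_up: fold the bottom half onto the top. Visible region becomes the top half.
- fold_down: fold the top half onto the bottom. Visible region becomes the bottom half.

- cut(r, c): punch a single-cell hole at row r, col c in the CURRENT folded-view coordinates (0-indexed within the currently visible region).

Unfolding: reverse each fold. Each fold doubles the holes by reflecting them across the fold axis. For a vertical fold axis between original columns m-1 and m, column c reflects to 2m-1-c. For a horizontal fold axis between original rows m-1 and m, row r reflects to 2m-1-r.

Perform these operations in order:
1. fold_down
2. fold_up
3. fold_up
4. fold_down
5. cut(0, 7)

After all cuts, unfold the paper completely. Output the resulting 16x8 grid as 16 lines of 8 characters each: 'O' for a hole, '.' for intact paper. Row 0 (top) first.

Answer: .......O
.......O
.......O
.......O
.......O
.......O
.......O
.......O
.......O
.......O
.......O
.......O
.......O
.......O
.......O
.......O

Derivation:
Op 1 fold_down: fold axis h@8; visible region now rows[8,16) x cols[0,8) = 8x8
Op 2 fold_up: fold axis h@12; visible region now rows[8,12) x cols[0,8) = 4x8
Op 3 fold_up: fold axis h@10; visible region now rows[8,10) x cols[0,8) = 2x8
Op 4 fold_down: fold axis h@9; visible region now rows[9,10) x cols[0,8) = 1x8
Op 5 cut(0, 7): punch at orig (9,7); cuts so far [(9, 7)]; region rows[9,10) x cols[0,8) = 1x8
Unfold 1 (reflect across h@9): 2 holes -> [(8, 7), (9, 7)]
Unfold 2 (reflect across h@10): 4 holes -> [(8, 7), (9, 7), (10, 7), (11, 7)]
Unfold 3 (reflect across h@12): 8 holes -> [(8, 7), (9, 7), (10, 7), (11, 7), (12, 7), (13, 7), (14, 7), (15, 7)]
Unfold 4 (reflect across h@8): 16 holes -> [(0, 7), (1, 7), (2, 7), (3, 7), (4, 7), (5, 7), (6, 7), (7, 7), (8, 7), (9, 7), (10, 7), (11, 7), (12, 7), (13, 7), (14, 7), (15, 7)]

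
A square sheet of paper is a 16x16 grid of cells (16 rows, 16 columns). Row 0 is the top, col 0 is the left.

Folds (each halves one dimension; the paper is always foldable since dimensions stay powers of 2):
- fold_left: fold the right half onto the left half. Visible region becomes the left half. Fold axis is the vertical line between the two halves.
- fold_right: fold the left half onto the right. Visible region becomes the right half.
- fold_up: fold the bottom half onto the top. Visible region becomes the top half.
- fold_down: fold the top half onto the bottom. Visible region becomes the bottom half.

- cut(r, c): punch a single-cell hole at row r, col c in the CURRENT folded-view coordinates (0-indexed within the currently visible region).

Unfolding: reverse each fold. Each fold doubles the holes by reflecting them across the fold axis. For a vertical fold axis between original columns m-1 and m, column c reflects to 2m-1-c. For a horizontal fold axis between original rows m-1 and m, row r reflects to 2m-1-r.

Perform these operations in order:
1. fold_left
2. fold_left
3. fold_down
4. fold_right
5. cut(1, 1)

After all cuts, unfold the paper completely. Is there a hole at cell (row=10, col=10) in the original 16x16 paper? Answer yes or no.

Op 1 fold_left: fold axis v@8; visible region now rows[0,16) x cols[0,8) = 16x8
Op 2 fold_left: fold axis v@4; visible region now rows[0,16) x cols[0,4) = 16x4
Op 3 fold_down: fold axis h@8; visible region now rows[8,16) x cols[0,4) = 8x4
Op 4 fold_right: fold axis v@2; visible region now rows[8,16) x cols[2,4) = 8x2
Op 5 cut(1, 1): punch at orig (9,3); cuts so far [(9, 3)]; region rows[8,16) x cols[2,4) = 8x2
Unfold 1 (reflect across v@2): 2 holes -> [(9, 0), (9, 3)]
Unfold 2 (reflect across h@8): 4 holes -> [(6, 0), (6, 3), (9, 0), (9, 3)]
Unfold 3 (reflect across v@4): 8 holes -> [(6, 0), (6, 3), (6, 4), (6, 7), (9, 0), (9, 3), (9, 4), (9, 7)]
Unfold 4 (reflect across v@8): 16 holes -> [(6, 0), (6, 3), (6, 4), (6, 7), (6, 8), (6, 11), (6, 12), (6, 15), (9, 0), (9, 3), (9, 4), (9, 7), (9, 8), (9, 11), (9, 12), (9, 15)]
Holes: [(6, 0), (6, 3), (6, 4), (6, 7), (6, 8), (6, 11), (6, 12), (6, 15), (9, 0), (9, 3), (9, 4), (9, 7), (9, 8), (9, 11), (9, 12), (9, 15)]

Answer: no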